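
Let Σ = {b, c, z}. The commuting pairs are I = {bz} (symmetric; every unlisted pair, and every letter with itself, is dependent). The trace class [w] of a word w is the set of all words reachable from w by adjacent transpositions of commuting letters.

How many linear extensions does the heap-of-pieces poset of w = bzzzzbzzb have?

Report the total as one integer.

#0=b has no predecessor
#1=z has no predecessor
#2=z depends on [1:z]
#3=z depends on [2:z]
#4=z depends on [3:z]
#5=b depends on [0:b]
#6=z depends on [4:z]
#7=z depends on [6:z]
#8=b depends on [5:b]
sources: [0:b, 1:z]
N(rest) = Σ N(rest − s) over sources s of rest; N(one piece) = 1:
  size 1 → [7]=1  [8]=1
  size 2 → [5,8]=1  [6,7]=1  [7,8]=2
  size 3 → [0,5,8]=1  [4,6,7]=1  [5,7,8]=3  [6,7,8]=3
  size 4 → [0,5,7,8]=4  [3,4,6,7]=1  [4,6,7,8]=4  [5,6,7,8]=6
  size 5 → [0,5,6,7,8]=10  [2,3,4,6,7]=1  [3,4,6,7,8]=5  [4,5,6,7,8]=10
  size 6 → [0,4,5,6,7,8]=20  [1,2,3,4,6,7]=1  [2,3,4,6,7,8]=6  [3,4,5,6,7,8]=15
  size 7 → [0,3,4,5,6,7,8]=35  [1,2,3,4,6,7,8]=7  [2,3,4,5,6,7,8]=21
  first=0(b) contributes 28
  first=1(z) contributes 56
|[w]| = 84

84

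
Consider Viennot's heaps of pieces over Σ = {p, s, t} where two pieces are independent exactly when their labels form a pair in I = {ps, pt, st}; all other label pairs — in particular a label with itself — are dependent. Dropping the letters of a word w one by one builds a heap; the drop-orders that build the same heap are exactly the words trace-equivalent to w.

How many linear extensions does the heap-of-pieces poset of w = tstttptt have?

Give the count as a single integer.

piece 0:t — minimal
piece 1:s — minimal
piece 2:t rests on {0:t}
piece 3:t rests on {2:t}
piece 4:t rests on {3:t}
piece 5:p — minimal
piece 6:t rests on {4:t}
piece 7:t rests on {6:t}
minimal pieces: {0:t, 1:s, 5:p}
ways to finish when only these pieces remain (= sum over removing one remaining piece with nothing left below it):
  1 left: {1}→1  {5}→1  {7}→1
  2 left: {1,5}→2  {1,7}→2  {5,7}→2  {6,7}→1
  3 left: {1,5,7}→6  {1,6,7}→3  {4,6,7}→1  {5,6,7}→3
  4 left: {1,4,6,7}→4  {1,5,6,7}→12  {3,4,6,7}→1  {4,5,6,7}→4
  5 left: {1,3,4,6,7}→5  {1,4,5,6,7}→20  {2,3,4,6,7}→1  {3,4,5,6,7}→5
  6 left: {0,2,3,4,6,7}→1  {1,2,3,4,6,7}→6  {1,3,4,5,6,7}→30  {2,3,4,5,6,7}→6
  placing 0:t first → 42 extensions
  placing 1:s first → 7 extensions
  placing 5:p first → 7 extensions
total linear extensions = 56

56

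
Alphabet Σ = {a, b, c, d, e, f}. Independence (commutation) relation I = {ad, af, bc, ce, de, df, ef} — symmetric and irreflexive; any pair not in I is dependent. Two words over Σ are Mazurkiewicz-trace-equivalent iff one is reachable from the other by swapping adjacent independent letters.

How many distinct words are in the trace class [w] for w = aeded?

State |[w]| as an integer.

10

piece 0:a — minimal
piece 1:e rests on {0:a}
piece 2:d — minimal
piece 3:e rests on {1:e}
piece 4:d rests on {2:d}
minimal pieces: {0:a, 2:d}
ways to finish when only these pieces remain (= sum over removing one remaining piece with nothing left below it):
  1 left: {3}→1  {4}→1
  2 left: {1,3}→1  {2,4}→1  {3,4}→2
  3 left: {0,1,3}→1  {1,3,4}→3  {2,3,4}→3
  placing 0:a first → 6 extensions
  placing 2:d first → 4 extensions
total linear extensions = 10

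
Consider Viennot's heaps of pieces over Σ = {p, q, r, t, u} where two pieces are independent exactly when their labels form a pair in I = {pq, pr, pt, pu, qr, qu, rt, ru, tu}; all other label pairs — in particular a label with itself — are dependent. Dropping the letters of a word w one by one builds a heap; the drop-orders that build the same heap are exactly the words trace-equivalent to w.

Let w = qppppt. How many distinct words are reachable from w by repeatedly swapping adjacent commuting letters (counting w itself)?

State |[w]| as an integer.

15

0(q) covers ∅
1(p) covers ∅
2(p) covers 1:p
3(p) covers 2:p
4(p) covers 3:p
5(t) covers 0:q
floor of heap: 0:q, 1:p
completions by unplaced set U, small U first (add the entries for U minus each lowest piece of U):
  |U|=1: {4}:1  {5}:1
  |U|=2: {0,5}:1  {3,4}:1  {4,5}:2
  |U|=3: {0,4,5}:3  {2,3,4}:1  {3,4,5}:3
  |U|=4: {0,3,4,5}:6  {1,2,3,4}:1  {2,3,4,5}:4
  start at 0(q): 5
  start at 1(p): 10
sum over floor = 15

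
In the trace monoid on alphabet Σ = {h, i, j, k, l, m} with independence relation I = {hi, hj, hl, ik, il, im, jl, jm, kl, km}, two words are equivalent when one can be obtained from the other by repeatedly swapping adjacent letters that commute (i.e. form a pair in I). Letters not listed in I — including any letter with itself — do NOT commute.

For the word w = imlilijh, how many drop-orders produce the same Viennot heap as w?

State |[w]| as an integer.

piece 0:i — minimal
piece 1:m — minimal
piece 2:l rests on {1:m}
piece 3:i rests on {0:i}
piece 4:l rests on {2:l}
piece 5:i rests on {3:i}
piece 6:j rests on {5:i}
piece 7:h rests on {1:m}
minimal pieces: {0:i, 1:m}
ways to finish when only these pieces remain (= sum over removing one remaining piece with nothing left below it):
  1 left: {4}→1  {6}→1  {7}→1
  2 left: {2,4}→1  {4,6}→2  {4,7}→2  {5,6}→1  {6,7}→2
  3 left: {2,4,6}→3  {2,4,7}→3  {3,5,6}→1  {4,5,6}→3  {4,6,7}→6  {5,6,7}→3
  4 left: {0,3,5,6}→1  {1,2,4,7}→3  {2,4,5,6}→6  {2,4,6,7}→12  {3,4,5,6}→4  {3,5,6,7}→4  {4,5,6,7}→12
  5 left: {0,3,4,5,6}→5  {0,3,5,6,7}→5  {1,2,4,6,7}→15  {2,3,4,5,6}→10  {2,4,5,6,7}→30  {3,4,5,6,7}→20
  6 left: {0,2,3,4,5,6}→15  {0,3,4,5,6,7}→30  {1,2,4,5,6,7}→45  {2,3,4,5,6,7}→60
  placing 0:i first → 105 extensions
  placing 1:m first → 105 extensions
total linear extensions = 210

210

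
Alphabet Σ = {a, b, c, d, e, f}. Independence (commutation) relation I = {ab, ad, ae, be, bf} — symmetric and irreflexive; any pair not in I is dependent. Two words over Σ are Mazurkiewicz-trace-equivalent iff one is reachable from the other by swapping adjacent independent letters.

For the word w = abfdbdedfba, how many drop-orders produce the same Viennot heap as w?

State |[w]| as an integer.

0(a) covers ∅
1(b) covers ∅
2(f) covers 0:a
3(d) covers 1:b, 2:f
4(b) covers 3:d
5(d) covers 4:b
6(e) covers 5:d
7(d) covers 6:e
8(f) covers 7:d
9(b) covers 7:d
10(a) covers 8:f
floor of heap: 0:a, 1:b
completions by unplaced set U, small U first (add the entries for U minus each lowest piece of U):
  |U|=1: {9}:1  {10}:1
  |U|=2: {8,10}:1  {9,10}:2
  |U|=3: {8,9,10}:3
  |U|=4: {7,8,9,10}:3
  |U|=5: {6,7,8,9,10}:3
  |U|=6: {5,6,7,8,9,10}:3
  |U|=7: {4,5,6,7,8,9,10}:3
  |U|=8: {3,4,5,6,7,8,9,10}:3
  |U|=9: {1,3,4,5,6,7,8,9,10}:3  {2,3,4,5,6,7,8,9,10}:3
  start at 0(a): 6
  start at 1(b): 3
sum over floor = 9

9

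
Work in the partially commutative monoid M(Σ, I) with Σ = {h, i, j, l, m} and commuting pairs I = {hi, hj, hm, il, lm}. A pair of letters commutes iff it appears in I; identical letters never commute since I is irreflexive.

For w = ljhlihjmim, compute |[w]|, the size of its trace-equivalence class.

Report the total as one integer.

27

drop 0:l onto floor
drop 1:j onto {0:l}
drop 2:h onto {0:l}
drop 3:l onto {1:j, 2:h}
drop 4:i onto {1:j}
drop 5:h onto {3:l}
drop 6:j onto {3:l, 4:i}
drop 7:m onto {6:j}
drop 8:i onto {7:m}
drop 9:m onto {8:i}
ground layer = {0:l}
drop-orders for the pieces not yet dropped (sum over which currently-grounded one goes next):
  1 to go: {5} 1  {9} 1
  2 to go: {5,9} 2  {8,9} 1
  3 to go: {5,8,9} 3  {7,8,9} 1
  4 to go: {5,7,8,9} 4  {6,7,8,9} 1
  5 to go: {4,6,7,8,9} 1  {5,6,7,8,9} 5
  6 to go: {3,5,6,7,8,9} 5  {4,5,6,7,8,9} 6
  7 to go: {2,3,5,6,7,8,9} 5  {3,4,5,6,7,8,9} 11
  8 to go: {1,3,4,5,6,7,8,9} 11  {2,3,4,5,6,7,8,9} 16
  if 0:l drops first: 27 orders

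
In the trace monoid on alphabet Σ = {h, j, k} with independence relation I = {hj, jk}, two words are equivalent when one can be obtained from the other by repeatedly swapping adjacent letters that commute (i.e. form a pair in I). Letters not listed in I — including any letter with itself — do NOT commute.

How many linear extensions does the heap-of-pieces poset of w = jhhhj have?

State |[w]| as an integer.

#0=j has no predecessor
#1=h has no predecessor
#2=h depends on [1:h]
#3=h depends on [2:h]
#4=j depends on [0:j]
sources: [0:j, 1:h]
N(rest) = Σ N(rest − s) over sources s of rest; N(one piece) = 1:
  size 1 → [3]=1  [4]=1
  size 2 → [0,4]=1  [2,3]=1  [3,4]=2
  size 3 → [0,3,4]=3  [1,2,3]=1  [2,3,4]=3
  first=0(j) contributes 4
  first=1(h) contributes 6
|[w]| = 10

10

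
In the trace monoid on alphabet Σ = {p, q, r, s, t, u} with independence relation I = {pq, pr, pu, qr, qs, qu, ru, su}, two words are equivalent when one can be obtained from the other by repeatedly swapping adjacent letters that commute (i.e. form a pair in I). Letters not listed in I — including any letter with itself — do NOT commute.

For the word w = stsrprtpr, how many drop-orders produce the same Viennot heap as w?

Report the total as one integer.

#0=s has no predecessor
#1=t depends on [0:s]
#2=s depends on [1:t]
#3=r depends on [2:s]
#4=p depends on [2:s]
#5=r depends on [3:r]
#6=t depends on [4:p, 5:r]
#7=p depends on [6:t]
#8=r depends on [6:t]
sources: [0:s]
N(rest) = Σ N(rest − s) over sources s of rest; N(one piece) = 1:
  size 1 → [7]=1  [8]=1
  size 2 → [7,8]=2
  size 3 → [6,7,8]=2
  size 4 → [4,6,7,8]=2  [5,6,7,8]=2
  size 5 → [3,5,6,7,8]=2  [4,5,6,7,8]=4
  size 6 → [3,4,5,6,7,8]=6
  size 7 → [2,3,4,5,6,7,8]=6
  first=0(s) contributes 6

6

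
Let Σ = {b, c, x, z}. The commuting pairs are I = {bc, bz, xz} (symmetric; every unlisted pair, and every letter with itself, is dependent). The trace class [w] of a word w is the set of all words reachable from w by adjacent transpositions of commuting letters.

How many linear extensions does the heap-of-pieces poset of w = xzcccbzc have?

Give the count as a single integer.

drop 0:x onto floor
drop 1:z onto floor
drop 2:c onto {0:x, 1:z}
drop 3:c onto {2:c}
drop 4:c onto {3:c}
drop 5:b onto {0:x}
drop 6:z onto {4:c}
drop 7:c onto {6:z}
ground layer = {0:x, 1:z}
drop-orders for the pieces not yet dropped (sum over which currently-grounded one goes next):
  1 to go: {5} 1  {7} 1
  2 to go: {5,7} 2  {6,7} 1
  3 to go: {4,6,7} 1  {5,6,7} 3
  4 to go: {3,4,6,7} 1  {4,5,6,7} 4
  5 to go: {2,3,4,6,7} 1  {3,4,5,6,7} 5
  6 to go: {1,2,3,4,6,7} 1  {2,3,4,5,6,7} 6
  if 0:x drops first: 7 orders
  if 1:z drops first: 6 orders
heap linearizations: 13

13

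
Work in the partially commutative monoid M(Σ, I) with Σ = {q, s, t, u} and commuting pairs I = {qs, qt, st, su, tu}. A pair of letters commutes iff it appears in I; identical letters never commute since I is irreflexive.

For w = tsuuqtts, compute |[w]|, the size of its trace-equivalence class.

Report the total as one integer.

560

piece 0:t — minimal
piece 1:s — minimal
piece 2:u — minimal
piece 3:u rests on {2:u}
piece 4:q rests on {3:u}
piece 5:t rests on {0:t}
piece 6:t rests on {5:t}
piece 7:s rests on {1:s}
minimal pieces: {0:t, 1:s, 2:u}
ways to finish when only these pieces remain (= sum over removing one remaining piece with nothing left below it):
  1 left: {4}→1  {6}→1  {7}→1
  2 left: {1,7}→1  {3,4}→1  {4,6}→2  {4,7}→2  {5,6}→1  {6,7}→2
  3 left: {0,5,6}→1  {1,4,7}→3  {1,6,7}→3  {2,3,4}→1  {3,4,6}→3  {3,4,7}→3  {4,5,6}→3  {4,6,7}→6  {5,6,7}→3
  4 left: {0,4,5,6}→4  {0,5,6,7}→4  {1,3,4,7}→6  {1,4,6,7}→12  {1,5,6,7}→6  {2,3,4,6}→4  {2,3,4,7}→4  {3,4,5,6}→6  {3,4,6,7}→12  {4,5,6,7}→12
  5 left: {0,1,5,6,7}→10  {0,3,4,5,6}→10  {0,4,5,6,7}→20  {1,2,3,4,7}→10  {1,3,4,6,7}→30  {1,4,5,6,7}→30  {2,3,4,5,6}→10  {2,3,4,6,7}→20  {3,4,5,6,7}→30
  6 left: {0,1,4,5,6,7}→60  {0,2,3,4,5,6}→20  {0,3,4,5,6,7}→60  {1,2,3,4,6,7}→60  {1,3,4,5,6,7}→90  {2,3,4,5,6,7}→60
  placing 0:t first → 210 extensions
  placing 1:s first → 140 extensions
  placing 2:u first → 210 extensions
total linear extensions = 560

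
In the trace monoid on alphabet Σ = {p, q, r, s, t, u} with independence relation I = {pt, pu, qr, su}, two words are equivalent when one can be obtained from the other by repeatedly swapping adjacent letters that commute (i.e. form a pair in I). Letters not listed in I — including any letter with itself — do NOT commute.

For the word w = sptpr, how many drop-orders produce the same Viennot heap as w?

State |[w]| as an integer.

3

drop 0:s onto floor
drop 1:p onto {0:s}
drop 2:t onto {0:s}
drop 3:p onto {1:p}
drop 4:r onto {2:t, 3:p}
ground layer = {0:s}
drop-orders for the pieces not yet dropped (sum over which currently-grounded one goes next):
  1 to go: {4} 1
  2 to go: {2,4} 1  {3,4} 1
  3 to go: {1,3,4} 1  {2,3,4} 2
  if 0:s drops first: 3 orders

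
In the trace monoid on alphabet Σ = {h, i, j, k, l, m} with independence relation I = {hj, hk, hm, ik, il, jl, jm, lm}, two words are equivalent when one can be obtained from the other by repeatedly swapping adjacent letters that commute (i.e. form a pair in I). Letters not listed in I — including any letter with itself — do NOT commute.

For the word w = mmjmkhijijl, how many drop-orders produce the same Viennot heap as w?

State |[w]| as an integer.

200

0(m) covers ∅
1(m) covers 0:m
2(j) covers ∅
3(m) covers 1:m
4(k) covers 2:j, 3:m
5(h) covers ∅
6(i) covers 2:j, 3:m, 5:h
7(j) covers 4:k, 6:i
8(i) covers 7:j
9(j) covers 8:i
10(l) covers 4:k, 5:h
floor of heap: 0:m, 2:j, 5:h
completions by unplaced set U, small U first (add the entries for U minus each lowest piece of U):
  |U|=1: {9}:1  {10}:1
  |U|=2: {8,9}:1  {9,10}:2
  |U|=3: {7,8,9}:1  {8,9,10}:3
  |U|=4: {6,7,8,9}:1  {7,8,9,10}:4
  |U|=5: {4,7,8,9,10}:4  {6,7,8,9,10}:5
  |U|=6: {4,6,7,8,9,10}:9  {5,6,7,8,9,10}:5
  |U|=7: {2,4,6,7,8,9,10}:9  {3,4,6,7,8,9,10}:9  {4,5,6,7,8,9,10}:14
  |U|=8: {1,3,4,6,7,8,9,10}:9  {2,3,4,6,7,8,9,10}:18  {2,4,5,6,7,8,9,10}:23  {3,4,5,6,7,8,9,10}:23
  |U|=9: {0,1,3,4,6,7,8,9,10}:9  {1,2,3,4,6,7,8,9,10}:27  {1,3,4,5,6,7,8,9,10}:32  {2,3,4,5,6,7,8,9,10}:64
  start at 0(m): 123
  start at 2(j): 41
  start at 5(h): 36
sum over floor = 200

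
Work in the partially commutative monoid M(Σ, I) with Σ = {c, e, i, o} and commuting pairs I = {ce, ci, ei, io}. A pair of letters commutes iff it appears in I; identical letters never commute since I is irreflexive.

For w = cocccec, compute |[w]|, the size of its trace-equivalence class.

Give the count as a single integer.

5

piece 0:c — minimal
piece 1:o rests on {0:c}
piece 2:c rests on {1:o}
piece 3:c rests on {2:c}
piece 4:c rests on {3:c}
piece 5:e rests on {1:o}
piece 6:c rests on {4:c}
minimal pieces: {0:c}
ways to finish when only these pieces remain (= sum over removing one remaining piece with nothing left below it):
  1 left: {5}→1  {6}→1
  2 left: {4,6}→1  {5,6}→2
  3 left: {3,4,6}→1  {4,5,6}→3
  4 left: {2,3,4,6}→1  {3,4,5,6}→4
  5 left: {2,3,4,5,6}→5
  placing 0:c first → 5 extensions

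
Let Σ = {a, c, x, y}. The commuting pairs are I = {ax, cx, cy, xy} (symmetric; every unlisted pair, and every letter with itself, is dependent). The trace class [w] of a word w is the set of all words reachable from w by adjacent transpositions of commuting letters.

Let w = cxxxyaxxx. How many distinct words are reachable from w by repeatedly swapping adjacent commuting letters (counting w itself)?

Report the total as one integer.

drop 0:c onto floor
drop 1:x onto floor
drop 2:x onto {1:x}
drop 3:x onto {2:x}
drop 4:y onto floor
drop 5:a onto {0:c, 4:y}
drop 6:x onto {3:x}
drop 7:x onto {6:x}
drop 8:x onto {7:x}
ground layer = {0:c, 1:x, 4:y}
drop-orders for the pieces not yet dropped (sum over which currently-grounded one goes next):
  1 to go: {5} 1  {8} 1
  2 to go: {0,5} 1  {4,5} 1  {5,8} 2  {7,8} 1
  3 to go: {0,4,5} 2  {0,5,8} 3  {4,5,8} 3  {5,7,8} 3  {6,7,8} 1
  4 to go: {0,4,5,8} 8  {0,5,7,8} 6  {3,6,7,8} 1  {4,5,7,8} 6  {5,6,7,8} 4
  5 to go: {0,4,5,7,8} 20  {0,5,6,7,8} 10  {2,3,6,7,8} 1  {3,5,6,7,8} 5  {4,5,6,7,8} 10
  6 to go: {0,3,5,6,7,8} 15  {0,4,5,6,7,8} 40  {1,2,3,6,7,8} 1  {2,3,5,6,7,8} 6  {3,4,5,6,7,8} 15
  7 to go: {0,2,3,5,6,7,8} 21  {0,3,4,5,6,7,8} 70  {1,2,3,5,6,7,8} 7  {2,3,4,5,6,7,8} 21
  if 0:c drops first: 28 orders
  if 1:x drops first: 112 orders
  if 4:y drops first: 28 orders
heap linearizations: 168

168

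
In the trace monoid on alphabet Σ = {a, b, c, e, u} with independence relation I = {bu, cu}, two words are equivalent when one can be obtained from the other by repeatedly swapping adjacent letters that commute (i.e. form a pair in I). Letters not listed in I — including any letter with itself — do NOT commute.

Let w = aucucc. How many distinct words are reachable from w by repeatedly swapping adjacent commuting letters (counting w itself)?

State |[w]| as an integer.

drop 0:a onto floor
drop 1:u onto {0:a}
drop 2:c onto {0:a}
drop 3:u onto {1:u}
drop 4:c onto {2:c}
drop 5:c onto {4:c}
ground layer = {0:a}
drop-orders for the pieces not yet dropped (sum over which currently-grounded one goes next):
  1 to go: {3} 1  {5} 1
  2 to go: {1,3} 1  {3,5} 2  {4,5} 1
  3 to go: {1,3,5} 3  {2,4,5} 1  {3,4,5} 3
  4 to go: {1,3,4,5} 6  {2,3,4,5} 4
  if 0:a drops first: 10 orders

10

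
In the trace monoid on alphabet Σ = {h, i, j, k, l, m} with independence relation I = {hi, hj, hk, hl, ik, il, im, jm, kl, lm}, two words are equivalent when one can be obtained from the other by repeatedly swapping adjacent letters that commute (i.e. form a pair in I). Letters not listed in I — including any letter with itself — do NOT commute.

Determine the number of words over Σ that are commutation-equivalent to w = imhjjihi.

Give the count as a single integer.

56

0(i) covers ∅
1(m) covers ∅
2(h) covers 1:m
3(j) covers 0:i
4(j) covers 3:j
5(i) covers 4:j
6(h) covers 2:h
7(i) covers 5:i
floor of heap: 0:i, 1:m
completions by unplaced set U, small U first (add the entries for U minus each lowest piece of U):
  |U|=1: {6}:1  {7}:1
  |U|=2: {2,6}:1  {5,7}:1  {6,7}:2
  |U|=3: {1,2,6}:1  {2,6,7}:3  {4,5,7}:1  {5,6,7}:3
  |U|=4: {1,2,6,7}:4  {2,5,6,7}:6  {3,4,5,7}:1  {4,5,6,7}:4
  |U|=5: {0,3,4,5,7}:1  {1,2,5,6,7}:10  {2,4,5,6,7}:10  {3,4,5,6,7}:5
  |U|=6: {0,3,4,5,6,7}:6  {1,2,4,5,6,7}:20  {2,3,4,5,6,7}:15
  start at 0(i): 35
  start at 1(m): 21
sum over floor = 56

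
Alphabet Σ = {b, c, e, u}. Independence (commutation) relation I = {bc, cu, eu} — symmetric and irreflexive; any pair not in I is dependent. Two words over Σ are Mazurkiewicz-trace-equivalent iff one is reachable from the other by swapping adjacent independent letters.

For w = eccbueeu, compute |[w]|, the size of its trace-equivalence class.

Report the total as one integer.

0(e) covers ∅
1(c) covers 0:e
2(c) covers 1:c
3(b) covers 0:e
4(u) covers 3:b
5(e) covers 2:c, 3:b
6(e) covers 5:e
7(u) covers 4:u
floor of heap: 0:e
completions by unplaced set U, small U first (add the entries for U minus each lowest piece of U):
  |U|=1: {6}:1  {7}:1
  |U|=2: {4,7}:1  {5,6}:1  {6,7}:2
  |U|=3: {2,5,6}:1  {4,6,7}:3  {5,6,7}:3
  |U|=4: {1,2,5,6}:1  {2,5,6,7}:4  {4,5,6,7}:6
  |U|=5: {1,2,5,6,7}:5  {2,4,5,6,7}:10  {3,4,5,6,7}:6
  |U|=6: {1,2,4,5,6,7}:15  {2,3,4,5,6,7}:16
  start at 0(e): 31

31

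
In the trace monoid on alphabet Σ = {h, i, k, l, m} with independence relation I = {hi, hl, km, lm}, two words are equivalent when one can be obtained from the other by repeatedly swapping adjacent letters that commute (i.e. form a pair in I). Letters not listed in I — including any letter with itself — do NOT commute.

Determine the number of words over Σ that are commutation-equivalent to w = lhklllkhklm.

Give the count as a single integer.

6

0(l) covers ∅
1(h) covers ∅
2(k) covers 0:l, 1:h
3(l) covers 2:k
4(l) covers 3:l
5(l) covers 4:l
6(k) covers 5:l
7(h) covers 6:k
8(k) covers 7:h
9(l) covers 8:k
10(m) covers 7:h
floor of heap: 0:l, 1:h
completions by unplaced set U, small U first (add the entries for U minus each lowest piece of U):
  |U|=1: {9}:1  {10}:1
  |U|=2: {8,9}:1  {9,10}:2
  |U|=3: {8,9,10}:3
  |U|=4: {7,8,9,10}:3
  |U|=5: {6,7,8,9,10}:3
  |U|=6: {5,6,7,8,9,10}:3
  |U|=7: {4,5,6,7,8,9,10}:3
  |U|=8: {3,4,5,6,7,8,9,10}:3
  |U|=9: {2,3,4,5,6,7,8,9,10}:3
  start at 0(l): 3
  start at 1(h): 3
sum over floor = 6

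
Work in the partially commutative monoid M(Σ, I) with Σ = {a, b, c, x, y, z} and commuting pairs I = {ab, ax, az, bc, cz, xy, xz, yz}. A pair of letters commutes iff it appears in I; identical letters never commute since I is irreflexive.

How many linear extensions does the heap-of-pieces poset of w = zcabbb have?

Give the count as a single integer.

15

0(z) covers ∅
1(c) covers ∅
2(a) covers 1:c
3(b) covers 0:z
4(b) covers 3:b
5(b) covers 4:b
floor of heap: 0:z, 1:c
completions by unplaced set U, small U first (add the entries for U minus each lowest piece of U):
  |U|=1: {2}:1  {5}:1
  |U|=2: {1,2}:1  {2,5}:2  {4,5}:1
  |U|=3: {1,2,5}:3  {2,4,5}:3  {3,4,5}:1
  |U|=4: {0,3,4,5}:1  {1,2,4,5}:6  {2,3,4,5}:4
  start at 0(z): 10
  start at 1(c): 5
sum over floor = 15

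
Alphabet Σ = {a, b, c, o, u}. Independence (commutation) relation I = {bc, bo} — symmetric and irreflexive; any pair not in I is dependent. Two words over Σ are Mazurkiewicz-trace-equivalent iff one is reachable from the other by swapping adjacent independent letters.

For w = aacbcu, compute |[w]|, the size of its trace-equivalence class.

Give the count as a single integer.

#0=a has no predecessor
#1=a depends on [0:a]
#2=c depends on [1:a]
#3=b depends on [1:a]
#4=c depends on [2:c]
#5=u depends on [3:b, 4:c]
sources: [0:a]
N(rest) = Σ N(rest − s) over sources s of rest; N(one piece) = 1:
  size 1 → [5]=1
  size 2 → [3,5]=1  [4,5]=1
  size 3 → [2,4,5]=1  [3,4,5]=2
  size 4 → [2,3,4,5]=3
  first=0(a) contributes 3

3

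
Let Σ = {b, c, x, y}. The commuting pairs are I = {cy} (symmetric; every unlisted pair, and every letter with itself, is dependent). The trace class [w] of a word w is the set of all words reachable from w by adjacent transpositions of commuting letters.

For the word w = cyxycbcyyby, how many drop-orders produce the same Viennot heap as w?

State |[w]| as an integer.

12

#0=c has no predecessor
#1=y has no predecessor
#2=x depends on [0:c, 1:y]
#3=y depends on [2:x]
#4=c depends on [2:x]
#5=b depends on [3:y, 4:c]
#6=c depends on [5:b]
#7=y depends on [5:b]
#8=y depends on [7:y]
#9=b depends on [6:c, 8:y]
#10=y depends on [9:b]
sources: [0:c, 1:y]
N(rest) = Σ N(rest − s) over sources s of rest; N(one piece) = 1:
  size 1 → [10]=1
  size 2 → [9,10]=1
  size 3 → [6,9,10]=1  [8,9,10]=1
  size 4 → [6,8,9,10]=2  [7,8,9,10]=1
  size 5 → [6,7,8,9,10]=3
  size 6 → [5,6,7,8,9,10]=3
  size 7 → [3,5,6,7,8,9,10]=3  [4,5,6,7,8,9,10]=3
  size 8 → [3,4,5,6,7,8,9,10]=6
  size 9 → [2,3,4,5,6,7,8,9,10]=6
  first=0(c) contributes 6
  first=1(y) contributes 6
|[w]| = 12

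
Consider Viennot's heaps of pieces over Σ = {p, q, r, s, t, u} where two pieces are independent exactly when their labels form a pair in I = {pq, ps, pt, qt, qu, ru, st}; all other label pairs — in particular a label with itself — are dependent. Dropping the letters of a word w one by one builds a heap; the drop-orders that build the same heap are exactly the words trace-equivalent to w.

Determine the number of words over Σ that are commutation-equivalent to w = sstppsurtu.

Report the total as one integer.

drop 0:s onto floor
drop 1:s onto {0:s}
drop 2:t onto floor
drop 3:p onto floor
drop 4:p onto {3:p}
drop 5:s onto {1:s}
drop 6:u onto {2:t, 4:p, 5:s}
drop 7:r onto {2:t, 4:p, 5:s}
drop 8:t onto {6:u, 7:r}
drop 9:u onto {8:t}
ground layer = {0:s, 2:t, 3:p}
drop-orders for the pieces not yet dropped (sum over which currently-grounded one goes next):
  1 to go: {9} 1
  2 to go: {8,9} 1
  3 to go: {6,8,9} 1  {7,8,9} 1
  4 to go: {6,7,8,9} 2
  5 to go: {2,6,7,8,9} 2  {4,6,7,8,9} 2  {5,6,7,8,9} 2
  6 to go: {1,5,6,7,8,9} 2  {2,4,6,7,8,9} 4  {2,5,6,7,8,9} 4  {3,4,6,7,8,9} 2  {4,5,6,7,8,9} 4
  7 to go: {0,1,5,6,7,8,9} 2  {1,2,5,6,7,8,9} 6  {1,4,5,6,7,8,9} 6  {2,3,4,6,7,8,9} 6  {2,4,5,6,7,8,9} 12  {3,4,5,6,7,8,9} 6
  8 to go: {0,1,2,5,6,7,8,9} 8  {0,1,4,5,6,7,8,9} 8  {1,2,4,5,6,7,8,9} 24  {1,3,4,5,6,7,8,9} 12  {2,3,4,5,6,7,8,9} 24
  if 0:s drops first: 60 orders
  if 2:t drops first: 20 orders
  if 3:p drops first: 40 orders
heap linearizations: 120

120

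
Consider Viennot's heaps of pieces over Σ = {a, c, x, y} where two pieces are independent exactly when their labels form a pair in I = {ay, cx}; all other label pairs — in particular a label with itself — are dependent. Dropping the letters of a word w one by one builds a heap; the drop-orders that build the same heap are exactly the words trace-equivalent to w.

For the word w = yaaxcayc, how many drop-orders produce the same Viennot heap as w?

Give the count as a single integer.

#0=y has no predecessor
#1=a has no predecessor
#2=a depends on [1:a]
#3=x depends on [0:y, 2:a]
#4=c depends on [0:y, 2:a]
#5=a depends on [3:x, 4:c]
#6=y depends on [3:x, 4:c]
#7=c depends on [5:a, 6:y]
sources: [0:y, 1:a]
N(rest) = Σ N(rest − s) over sources s of rest; N(one piece) = 1:
  size 1 → [7]=1
  size 2 → [5,7]=1  [6,7]=1
  size 3 → [5,6,7]=2
  size 4 → [3,5,6,7]=2  [4,5,6,7]=2
  size 5 → [3,4,5,6,7]=4
  size 6 → [0,3,4,5,6,7]=4  [2,3,4,5,6,7]=4
  first=0(y) contributes 4
  first=1(a) contributes 8
|[w]| = 12

12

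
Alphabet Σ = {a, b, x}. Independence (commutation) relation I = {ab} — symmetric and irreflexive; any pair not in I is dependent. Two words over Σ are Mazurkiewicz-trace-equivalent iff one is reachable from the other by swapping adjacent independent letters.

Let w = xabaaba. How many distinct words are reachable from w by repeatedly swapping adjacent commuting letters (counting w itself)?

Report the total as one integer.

15

#0=x has no predecessor
#1=a depends on [0:x]
#2=b depends on [0:x]
#3=a depends on [1:a]
#4=a depends on [3:a]
#5=b depends on [2:b]
#6=a depends on [4:a]
sources: [0:x]
N(rest) = Σ N(rest − s) over sources s of rest; N(one piece) = 1:
  size 1 → [5]=1  [6]=1
  size 2 → [2,5]=1  [4,6]=1  [5,6]=2
  size 3 → [2,5,6]=3  [3,4,6]=1  [4,5,6]=3
  size 4 → [1,3,4,6]=1  [2,4,5,6]=6  [3,4,5,6]=4
  size 5 → [1,3,4,5,6]=5  [2,3,4,5,6]=10
  first=0(x) contributes 15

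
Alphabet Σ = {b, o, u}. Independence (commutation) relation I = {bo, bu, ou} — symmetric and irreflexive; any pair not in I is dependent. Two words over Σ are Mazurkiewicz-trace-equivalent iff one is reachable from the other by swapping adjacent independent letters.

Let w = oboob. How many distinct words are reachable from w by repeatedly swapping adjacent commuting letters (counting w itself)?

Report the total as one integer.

10

#0=o has no predecessor
#1=b has no predecessor
#2=o depends on [0:o]
#3=o depends on [2:o]
#4=b depends on [1:b]
sources: [0:o, 1:b]
N(rest) = Σ N(rest − s) over sources s of rest; N(one piece) = 1:
  size 1 → [3]=1  [4]=1
  size 2 → [1,4]=1  [2,3]=1  [3,4]=2
  size 3 → [0,2,3]=1  [1,3,4]=3  [2,3,4]=3
  first=0(o) contributes 6
  first=1(b) contributes 4
|[w]| = 10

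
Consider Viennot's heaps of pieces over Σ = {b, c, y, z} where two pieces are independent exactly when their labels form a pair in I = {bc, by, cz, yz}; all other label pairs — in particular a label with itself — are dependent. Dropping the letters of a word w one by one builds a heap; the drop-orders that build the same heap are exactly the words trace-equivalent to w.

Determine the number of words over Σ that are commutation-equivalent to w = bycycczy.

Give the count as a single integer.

28

drop 0:b onto floor
drop 1:y onto floor
drop 2:c onto {1:y}
drop 3:y onto {2:c}
drop 4:c onto {3:y}
drop 5:c onto {4:c}
drop 6:z onto {0:b}
drop 7:y onto {5:c}
ground layer = {0:b, 1:y}
drop-orders for the pieces not yet dropped (sum over which currently-grounded one goes next):
  1 to go: {6} 1  {7} 1
  2 to go: {0,6} 1  {5,7} 1  {6,7} 2
  3 to go: {0,6,7} 3  {4,5,7} 1  {5,6,7} 3
  4 to go: {0,5,6,7} 6  {3,4,5,7} 1  {4,5,6,7} 4
  5 to go: {0,4,5,6,7} 10  {2,3,4,5,7} 1  {3,4,5,6,7} 5
  6 to go: {0,3,4,5,6,7} 15  {1,2,3,4,5,7} 1  {2,3,4,5,6,7} 6
  if 0:b drops first: 7 orders
  if 1:y drops first: 21 orders
heap linearizations: 28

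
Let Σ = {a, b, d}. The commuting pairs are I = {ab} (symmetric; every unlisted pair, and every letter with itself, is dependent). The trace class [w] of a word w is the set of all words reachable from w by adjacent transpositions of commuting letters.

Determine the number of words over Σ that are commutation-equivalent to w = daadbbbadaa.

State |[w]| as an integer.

#0=d has no predecessor
#1=a depends on [0:d]
#2=a depends on [1:a]
#3=d depends on [2:a]
#4=b depends on [3:d]
#5=b depends on [4:b]
#6=b depends on [5:b]
#7=a depends on [3:d]
#8=d depends on [6:b, 7:a]
#9=a depends on [8:d]
#10=a depends on [9:a]
sources: [0:d]
N(rest) = Σ N(rest − s) over sources s of rest; N(one piece) = 1:
  size 1 → [10]=1
  size 2 → [9,10]=1
  size 3 → [8,9,10]=1
  size 4 → [6,8,9,10]=1  [7,8,9,10]=1
  size 5 → [5,6,8,9,10]=1  [6,7,8,9,10]=2
  size 6 → [4,5,6,8,9,10]=1  [5,6,7,8,9,10]=3
  size 7 → [4,5,6,7,8,9,10]=4
  size 8 → [3,4,5,6,7,8,9,10]=4
  size 9 → [2,3,4,5,6,7,8,9,10]=4
  first=0(d) contributes 4

4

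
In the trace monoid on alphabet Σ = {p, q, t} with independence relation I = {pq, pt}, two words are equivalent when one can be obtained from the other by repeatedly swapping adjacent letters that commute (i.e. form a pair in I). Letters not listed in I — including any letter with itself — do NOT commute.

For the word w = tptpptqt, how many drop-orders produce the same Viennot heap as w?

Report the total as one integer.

56

0(t) covers ∅
1(p) covers ∅
2(t) covers 0:t
3(p) covers 1:p
4(p) covers 3:p
5(t) covers 2:t
6(q) covers 5:t
7(t) covers 6:q
floor of heap: 0:t, 1:p
completions by unplaced set U, small U first (add the entries for U minus each lowest piece of U):
  |U|=1: {4}:1  {7}:1
  |U|=2: {3,4}:1  {4,7}:2  {6,7}:1
  |U|=3: {1,3,4}:1  {3,4,7}:3  {4,6,7}:3  {5,6,7}:1
  |U|=4: {1,3,4,7}:4  {2,5,6,7}:1  {3,4,6,7}:6  {4,5,6,7}:4
  |U|=5: {0,2,5,6,7}:1  {1,3,4,6,7}:10  {2,4,5,6,7}:5  {3,4,5,6,7}:10
  |U|=6: {0,2,4,5,6,7}:6  {1,3,4,5,6,7}:20  {2,3,4,5,6,7}:15
  start at 0(t): 35
  start at 1(p): 21
sum over floor = 56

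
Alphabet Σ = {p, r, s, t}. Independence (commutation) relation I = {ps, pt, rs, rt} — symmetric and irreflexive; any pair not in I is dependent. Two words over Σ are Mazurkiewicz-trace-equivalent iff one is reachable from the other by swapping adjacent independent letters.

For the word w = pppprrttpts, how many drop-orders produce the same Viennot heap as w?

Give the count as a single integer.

0(p) covers ∅
1(p) covers 0:p
2(p) covers 1:p
3(p) covers 2:p
4(r) covers 3:p
5(r) covers 4:r
6(t) covers ∅
7(t) covers 6:t
8(p) covers 5:r
9(t) covers 7:t
10(s) covers 9:t
floor of heap: 0:p, 6:t
completions by unplaced set U, small U first (add the entries for U minus each lowest piece of U):
  |U|=1: {8}:1  {10}:1
  |U|=2: {5,8}:1  {8,10}:2  {9,10}:1
  |U|=3: {4,5,8}:1  {5,8,10}:3  {7,9,10}:1  {8,9,10}:3
  |U|=4: {3,4,5,8}:1  {4,5,8,10}:4  {5,8,9,10}:6  {6,7,9,10}:1  {7,8,9,10}:4
  |U|=5: {2,3,4,5,8}:1  {3,4,5,8,10}:5  {4,5,8,9,10}:10  {5,7,8,9,10}:10  {6,7,8,9,10}:5
  |U|=6: {1,2,3,4,5,8}:1  {2,3,4,5,8,10}:6  {3,4,5,8,9,10}:15  {4,5,7,8,9,10}:20  {5,6,7,8,9,10}:15
  |U|=7: {0,1,2,3,4,5,8}:1  {1,2,3,4,5,8,10}:7  {2,3,4,5,8,9,10}:21  {3,4,5,7,8,9,10}:35  {4,5,6,7,8,9,10}:35
  |U|=8: {0,1,2,3,4,5,8,10}:8  {1,2,3,4,5,8,9,10}:28  {2,3,4,5,7,8,9,10}:56  {3,4,5,6,7,8,9,10}:70
  |U|=9: {0,1,2,3,4,5,8,9,10}:36  {1,2,3,4,5,7,8,9,10}:84  {2,3,4,5,6,7,8,9,10}:126
  start at 0(p): 210
  start at 6(t): 120
sum over floor = 330

330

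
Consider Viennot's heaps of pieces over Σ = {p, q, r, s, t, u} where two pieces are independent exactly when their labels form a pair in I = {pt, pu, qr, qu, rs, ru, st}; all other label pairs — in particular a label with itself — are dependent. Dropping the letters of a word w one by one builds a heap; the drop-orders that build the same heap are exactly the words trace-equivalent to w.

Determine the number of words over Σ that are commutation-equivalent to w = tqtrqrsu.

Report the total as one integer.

#0=t has no predecessor
#1=q depends on [0:t]
#2=t depends on [1:q]
#3=r depends on [2:t]
#4=q depends on [2:t]
#5=r depends on [3:r]
#6=s depends on [4:q]
#7=u depends on [6:s]
sources: [0:t]
N(rest) = Σ N(rest − s) over sources s of rest; N(one piece) = 1:
  size 1 → [5]=1  [7]=1
  size 2 → [3,5]=1  [5,7]=2  [6,7]=1
  size 3 → [3,5,7]=3  [4,6,7]=1  [5,6,7]=3
  size 4 → [3,5,6,7]=6  [4,5,6,7]=4
  size 5 → [3,4,5,6,7]=10
  size 6 → [2,3,4,5,6,7]=10
  first=0(t) contributes 10

10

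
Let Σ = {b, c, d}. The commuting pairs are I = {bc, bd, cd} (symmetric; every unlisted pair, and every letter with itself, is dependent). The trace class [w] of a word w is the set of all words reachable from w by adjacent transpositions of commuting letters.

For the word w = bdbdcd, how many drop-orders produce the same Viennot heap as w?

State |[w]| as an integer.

60

0(b) covers ∅
1(d) covers ∅
2(b) covers 0:b
3(d) covers 1:d
4(c) covers ∅
5(d) covers 3:d
floor of heap: 0:b, 1:d, 4:c
completions by unplaced set U, small U first (add the entries for U minus each lowest piece of U):
  |U|=1: {2}:1  {4}:1  {5}:1
  |U|=2: {0,2}:1  {2,4}:2  {2,5}:2  {3,5}:1  {4,5}:2
  |U|=3: {0,2,4}:3  {0,2,5}:3  {1,3,5}:1  {2,3,5}:3  {2,4,5}:6  {3,4,5}:3
  |U|=4: {0,2,3,5}:6  {0,2,4,5}:12  {1,2,3,5}:4  {1,3,4,5}:4  {2,3,4,5}:12
  start at 0(b): 20
  start at 1(d): 30
  start at 4(c): 10
sum over floor = 60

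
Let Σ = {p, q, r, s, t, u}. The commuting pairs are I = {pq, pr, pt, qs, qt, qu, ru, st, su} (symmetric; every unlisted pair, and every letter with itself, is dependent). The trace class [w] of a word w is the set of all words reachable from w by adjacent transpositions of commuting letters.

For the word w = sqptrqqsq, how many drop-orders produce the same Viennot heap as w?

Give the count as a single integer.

108

0(s) covers ∅
1(q) covers ∅
2(p) covers 0:s
3(t) covers ∅
4(r) covers 0:s, 1:q, 3:t
5(q) covers 4:r
6(q) covers 5:q
7(s) covers 2:p, 4:r
8(q) covers 6:q
floor of heap: 0:s, 1:q, 3:t
completions by unplaced set U, small U first (add the entries for U minus each lowest piece of U):
  |U|=1: {7}:1  {8}:1
  |U|=2: {2,7}:1  {6,8}:1  {7,8}:2
  |U|=3: {2,7,8}:3  {5,6,8}:1  {6,7,8}:3
  |U|=4: {2,6,7,8}:6  {5,6,7,8}:4
  |U|=5: {2,5,6,7,8}:10  {4,5,6,7,8}:4
  |U|=6: {1,4,5,6,7,8}:4  {2,4,5,6,7,8}:14  {3,4,5,6,7,8}:4
  |U|=7: {0,2,4,5,6,7,8}:14  {1,2,4,5,6,7,8}:18  {1,3,4,5,6,7,8}:8  {2,3,4,5,6,7,8}:18
  start at 0(s): 44
  start at 1(q): 32
  start at 3(t): 32
sum over floor = 108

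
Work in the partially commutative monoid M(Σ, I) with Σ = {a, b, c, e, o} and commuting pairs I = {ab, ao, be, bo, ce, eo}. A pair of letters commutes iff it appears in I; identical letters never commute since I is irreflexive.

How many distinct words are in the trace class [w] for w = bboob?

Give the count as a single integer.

10

#0=b has no predecessor
#1=b depends on [0:b]
#2=o has no predecessor
#3=o depends on [2:o]
#4=b depends on [1:b]
sources: [0:b, 2:o]
N(rest) = Σ N(rest − s) over sources s of rest; N(one piece) = 1:
  size 1 → [3]=1  [4]=1
  size 2 → [1,4]=1  [2,3]=1  [3,4]=2
  size 3 → [0,1,4]=1  [1,3,4]=3  [2,3,4]=3
  first=0(b) contributes 6
  first=2(o) contributes 4
|[w]| = 10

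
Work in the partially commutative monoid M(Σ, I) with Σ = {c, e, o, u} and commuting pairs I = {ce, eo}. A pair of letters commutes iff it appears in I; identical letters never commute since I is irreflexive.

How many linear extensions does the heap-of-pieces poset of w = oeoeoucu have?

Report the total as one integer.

10

0(o) covers ∅
1(e) covers ∅
2(o) covers 0:o
3(e) covers 1:e
4(o) covers 2:o
5(u) covers 3:e, 4:o
6(c) covers 5:u
7(u) covers 6:c
floor of heap: 0:o, 1:e
completions by unplaced set U, small U first (add the entries for U minus each lowest piece of U):
  |U|=1: {7}:1
  |U|=2: {6,7}:1
  |U|=3: {5,6,7}:1
  |U|=4: {3,5,6,7}:1  {4,5,6,7}:1
  |U|=5: {1,3,5,6,7}:1  {2,4,5,6,7}:1  {3,4,5,6,7}:2
  |U|=6: {0,2,4,5,6,7}:1  {1,3,4,5,6,7}:3  {2,3,4,5,6,7}:3
  start at 0(o): 6
  start at 1(e): 4
sum over floor = 10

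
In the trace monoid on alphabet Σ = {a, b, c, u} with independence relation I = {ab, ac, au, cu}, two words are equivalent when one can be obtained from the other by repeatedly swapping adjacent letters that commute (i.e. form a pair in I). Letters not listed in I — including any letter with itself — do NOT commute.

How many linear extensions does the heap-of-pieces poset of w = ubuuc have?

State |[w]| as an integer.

3

0(u) covers ∅
1(b) covers 0:u
2(u) covers 1:b
3(u) covers 2:u
4(c) covers 1:b
floor of heap: 0:u
completions by unplaced set U, small U first (add the entries for U minus each lowest piece of U):
  |U|=1: {3}:1  {4}:1
  |U|=2: {2,3}:1  {3,4}:2
  |U|=3: {2,3,4}:3
  start at 0(u): 3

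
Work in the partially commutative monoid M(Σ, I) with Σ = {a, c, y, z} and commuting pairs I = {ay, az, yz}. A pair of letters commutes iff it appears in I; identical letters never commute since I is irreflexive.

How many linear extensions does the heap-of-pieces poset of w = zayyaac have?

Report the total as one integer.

60

#0=z has no predecessor
#1=a has no predecessor
#2=y has no predecessor
#3=y depends on [2:y]
#4=a depends on [1:a]
#5=a depends on [4:a]
#6=c depends on [0:z, 3:y, 5:a]
sources: [0:z, 1:a, 2:y]
N(rest) = Σ N(rest − s) over sources s of rest; N(one piece) = 1:
  size 1 → [6]=1
  size 2 → [0,6]=1  [3,6]=1  [5,6]=1
  size 3 → [0,3,6]=2  [0,5,6]=2  [2,3,6]=1  [3,5,6]=2  [4,5,6]=1
  size 4 → [0,2,3,6]=3  [0,3,5,6]=6  [0,4,5,6]=3  [1,4,5,6]=1  [2,3,5,6]=3  [3,4,5,6]=3
  size 5 → [0,1,4,5,6]=4  [0,2,3,5,6]=12  [0,3,4,5,6]=12  [1,3,4,5,6]=4  [2,3,4,5,6]=6
  first=0(z) contributes 10
  first=1(a) contributes 30
  first=2(y) contributes 20
|[w]| = 60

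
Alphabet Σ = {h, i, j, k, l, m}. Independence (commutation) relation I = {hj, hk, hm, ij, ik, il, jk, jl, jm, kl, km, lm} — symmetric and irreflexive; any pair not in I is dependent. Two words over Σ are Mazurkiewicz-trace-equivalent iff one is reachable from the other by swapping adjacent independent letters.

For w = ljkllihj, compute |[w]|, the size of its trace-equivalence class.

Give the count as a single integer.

drop 0:l onto floor
drop 1:j onto floor
drop 2:k onto floor
drop 3:l onto {0:l}
drop 4:l onto {3:l}
drop 5:i onto floor
drop 6:h onto {4:l, 5:i}
drop 7:j onto {1:j}
ground layer = {0:l, 1:j, 2:k, 5:i}
drop-orders for the pieces not yet dropped (sum over which currently-grounded one goes next):
  1 to go: {2} 1  {6} 1  {7} 1
  2 to go: {1,7} 1  {2,6} 2  {2,7} 2  {4,6} 1  {5,6} 1  {6,7} 2
  3 to go: {1,2,7} 3  {1,6,7} 3  {2,4,6} 3  {2,5,6} 3  {2,6,7} 6  {3,4,6} 1  {4,5,6} 2  {4,6,7} 3  {5,6,7} 3
  4 to go: {0,3,4,6} 1  {1,2,6,7} 12  {1,4,6,7} 6  {1,5,6,7} 6  {2,3,4,6} 4  {2,4,5,6} 8  {2,4,6,7} 12  {2,5,6,7} 12  {3,4,5,6} 3  {3,4,6,7} 4  {4,5,6,7} 8
  5 to go: {0,2,3,4,6} 5  {0,3,4,5,6} 4  {0,3,4,6,7} 5  {1,2,4,6,7} 30  {1,2,5,6,7} 30  {1,3,4,6,7} 10  {1,4,5,6,7} 20  {2,3,4,5,6} 15  {2,3,4,6,7} 20  {2,4,5,6,7} 40  {3,4,5,6,7} 15
  6 to go: {0,1,3,4,6,7} 15  {0,2,3,4,5,6} 24  {0,2,3,4,6,7} 30  {0,3,4,5,6,7} 24  {1,2,3,4,6,7} 60  {1,2,4,5,6,7} 120  {1,3,4,5,6,7} 45  {2,3,4,5,6,7} 90
  if 0:l drops first: 315 orders
  if 1:j drops first: 168 orders
  if 2:k drops first: 84 orders
  if 5:i drops first: 105 orders
heap linearizations: 672

672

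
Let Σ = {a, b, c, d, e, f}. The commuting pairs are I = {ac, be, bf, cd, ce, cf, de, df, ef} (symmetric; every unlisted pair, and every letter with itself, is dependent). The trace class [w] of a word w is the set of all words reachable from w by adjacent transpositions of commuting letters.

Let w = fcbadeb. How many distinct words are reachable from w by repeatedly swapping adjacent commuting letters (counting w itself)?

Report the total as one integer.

9

drop 0:f onto floor
drop 1:c onto floor
drop 2:b onto {1:c}
drop 3:a onto {0:f, 2:b}
drop 4:d onto {3:a}
drop 5:e onto {3:a}
drop 6:b onto {4:d}
ground layer = {0:f, 1:c}
drop-orders for the pieces not yet dropped (sum over which currently-grounded one goes next):
  1 to go: {5} 1  {6} 1
  2 to go: {4,6} 1  {5,6} 2
  3 to go: {4,5,6} 3
  4 to go: {3,4,5,6} 3
  5 to go: {0,3,4,5,6} 3  {2,3,4,5,6} 3
  if 0:f drops first: 3 orders
  if 1:c drops first: 6 orders
heap linearizations: 9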